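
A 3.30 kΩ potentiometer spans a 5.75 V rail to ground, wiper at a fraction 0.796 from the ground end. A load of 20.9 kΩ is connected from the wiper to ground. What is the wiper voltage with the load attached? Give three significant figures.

V ≈ 4.46 V

The wiper splits the pot into (1−α)R = 673.2 Ω above and αR = 2627 Ω below.
Lower section ‖ load = 2334 Ω.
V_wiper = 5.75 × 2334/(673.2 + 2334) = 4.46 V.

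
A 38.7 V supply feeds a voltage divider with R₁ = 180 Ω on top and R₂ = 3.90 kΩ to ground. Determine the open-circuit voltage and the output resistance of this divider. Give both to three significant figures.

V_th is the open-circuit tap voltage: 38.7 × 3900/(180 + 3900) = 37.0 V.
With the supply zeroed, R₁ and R₂ appear in parallel from the tap: R_th = R₁‖R₂ = (180 × 3900)/4080 = 172 Ω.

V_th = 37.0 V, R_th = 172 Ω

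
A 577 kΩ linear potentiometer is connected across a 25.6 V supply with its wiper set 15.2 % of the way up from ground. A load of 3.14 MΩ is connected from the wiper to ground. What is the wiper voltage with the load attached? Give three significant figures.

The wiper splits the pot into (1−α)R = 489.3 kΩ above and αR = 87.70 kΩ below.
Lower section ‖ load = 85.32 kΩ.
V_wiper = 25.6 × 85.32/(489.3 + 85.32) = 3.80 V.

V ≈ 3.80 V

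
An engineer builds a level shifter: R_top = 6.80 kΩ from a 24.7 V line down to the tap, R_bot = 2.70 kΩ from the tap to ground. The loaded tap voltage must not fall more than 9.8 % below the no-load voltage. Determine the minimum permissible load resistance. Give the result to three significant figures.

Output resistance R_th = R_top‖R_bot = (6.80 × 2.70)/9.500 = 1.933 kΩ.
The fractional drop is R_th/(R_th + R_L); requiring this ≤ 0.0980 gives R_L ≥ R_th(1/0.0980 − 1) = 1.933 × 9.204 = 17.8 kΩ.

R_L(min) ≈ 17.8 kΩ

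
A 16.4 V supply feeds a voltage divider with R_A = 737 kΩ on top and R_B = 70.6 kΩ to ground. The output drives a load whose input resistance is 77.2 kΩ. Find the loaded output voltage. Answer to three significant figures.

V_out ≈ 0.781 V

The load sits in parallel with R_B: R_B‖R_L = (70.6 × 77.2) / (70.6 + 77.2) = 36.88 kΩ.
V_out = 16.4 × 36.88 / (737 + 36.88) = 16.4 × 36.88/773.9 = 0.781 V.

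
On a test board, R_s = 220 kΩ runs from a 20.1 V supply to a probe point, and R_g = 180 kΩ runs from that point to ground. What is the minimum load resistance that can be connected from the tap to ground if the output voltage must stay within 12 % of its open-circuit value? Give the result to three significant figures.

R_L(min) ≈ 726 kΩ

Output resistance R_th = R_s‖R_g = (220 × 180)/400.0 = 99.00 kΩ.
The fractional drop is R_th/(R_th + R_L); requiring this ≤ 0.120 gives R_L ≥ R_th(1/0.120 − 1) = 99.00 × 7.333 = 726 kΩ.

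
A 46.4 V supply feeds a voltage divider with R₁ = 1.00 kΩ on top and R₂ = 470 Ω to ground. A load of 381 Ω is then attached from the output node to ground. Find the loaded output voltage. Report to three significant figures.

The load sits in parallel with R₂: R₂‖R_L = (470 × 381) / (470 + 381) = 210.4 Ω.
V_out = 46.4 × 210.4 / (1000 + 210.4) = 46.4 × 210.4/1210 = 8.07 V.

V_out ≈ 8.07 V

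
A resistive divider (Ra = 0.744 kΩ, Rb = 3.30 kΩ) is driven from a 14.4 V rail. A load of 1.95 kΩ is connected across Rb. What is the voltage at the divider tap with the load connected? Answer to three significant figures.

The load sits in parallel with Rb: Rb‖R_L = (3300 × 1950) / (3300 + 1950) = 1226 Ω.
V_out = 14.4 × 1226 / (744 + 1226) = 14.4 × 1226/1970 = 8.96 V.

V_out ≈ 8.96 V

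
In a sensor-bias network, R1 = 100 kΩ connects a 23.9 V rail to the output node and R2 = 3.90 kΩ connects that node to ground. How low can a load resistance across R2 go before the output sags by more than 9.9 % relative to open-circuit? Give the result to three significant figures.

R_L(min) ≈ 34.2 kΩ

Output resistance R_th = R1‖R2 = (100 × 3.90)/103.9 = 3.754 kΩ.
The fractional drop is R_th/(R_th + R_L); requiring this ≤ 0.0990 gives R_L ≥ R_th(1/0.0990 − 1) = 3.754 × 9.101 = 34.2 kΩ.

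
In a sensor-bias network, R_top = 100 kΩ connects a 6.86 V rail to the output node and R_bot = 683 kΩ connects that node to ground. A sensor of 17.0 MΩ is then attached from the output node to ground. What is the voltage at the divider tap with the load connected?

The load sits in parallel with R_bot: R_bot‖R_L = (683 × 17000) / (683 + 17000) = 656.6 kΩ.
V_out = 6.86 × 656.6 / (100 + 656.6) = 6.86 × 656.6/756.6 = 5.95 V.
(Unloaded it would have been 5.98 V.)

V_out ≈ 5.95 V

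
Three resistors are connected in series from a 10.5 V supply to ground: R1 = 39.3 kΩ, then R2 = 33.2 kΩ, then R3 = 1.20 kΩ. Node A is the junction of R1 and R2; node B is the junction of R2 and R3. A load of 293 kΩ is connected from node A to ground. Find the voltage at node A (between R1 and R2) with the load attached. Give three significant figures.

Below node A the series string R2+R3 = 34.40 kΩ sits in parallel with the 293 kΩ load: 30.79 kΩ.
V_A = 10.5 × 30.79/(39.3 + 30.79) = 4.61 V.

V ≈ 4.61 V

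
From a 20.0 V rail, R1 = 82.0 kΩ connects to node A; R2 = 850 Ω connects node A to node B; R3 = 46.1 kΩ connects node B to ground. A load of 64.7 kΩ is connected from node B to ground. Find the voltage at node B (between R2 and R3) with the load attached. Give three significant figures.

V ≈ 4.90 V

At node B, R3 is in parallel with the load: R3‖R_L = 26920 Ω.
Below node A the resistance is R2 + (R3‖R_L) = 27770 Ω, so V_A = 20.0 × 27770/109800 = 5.060 V.
Then V_B = V_A × (R3‖R_L)/(R2 + R3‖R_L) = 5.060 × 26920/27770 = 4.90 V.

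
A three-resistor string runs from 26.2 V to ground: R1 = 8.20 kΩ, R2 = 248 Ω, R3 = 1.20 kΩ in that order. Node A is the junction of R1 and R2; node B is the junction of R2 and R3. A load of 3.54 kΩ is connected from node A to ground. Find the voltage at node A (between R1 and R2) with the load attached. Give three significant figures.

Below node A the series string R2+R3 = 1448 Ω sits in parallel with the 3540 Ω load: 1028 Ω.
V_A = 26.2 × 1028/(8200 + 1028) = 2.92 V.

V ≈ 2.92 V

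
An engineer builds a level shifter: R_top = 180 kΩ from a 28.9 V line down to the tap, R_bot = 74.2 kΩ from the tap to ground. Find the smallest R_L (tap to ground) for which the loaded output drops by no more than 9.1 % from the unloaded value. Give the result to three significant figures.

Output resistance R_th = R_top‖R_bot = (180 × 74.2)/254.2 = 52.54 kΩ.
The fractional drop is R_th/(R_th + R_L); requiring this ≤ 0.0910 gives R_L ≥ R_th(1/0.0910 − 1) = 52.54 × 9.989 = 525 kΩ.

R_L(min) ≈ 525 kΩ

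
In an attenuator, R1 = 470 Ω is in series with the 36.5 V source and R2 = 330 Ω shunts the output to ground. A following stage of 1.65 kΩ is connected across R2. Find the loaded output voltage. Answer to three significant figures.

V_out ≈ 13.5 V

The load sits in parallel with R2: R2‖R_L = (330 × 1650) / (330 + 1650) = 275.0 Ω.
V_out = 36.5 × 275.0 / (470 + 275.0) = 36.5 × 275.0/745.0 = 13.5 V.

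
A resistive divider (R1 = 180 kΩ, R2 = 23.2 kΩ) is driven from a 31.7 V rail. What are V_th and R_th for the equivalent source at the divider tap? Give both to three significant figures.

V_th is the open-circuit tap voltage: 31.7 × 23.2/(180 + 23.2) = 3.62 V.
With the supply zeroed, R1 and R2 appear in parallel from the tap: R_th = R1‖R2 = (180 × 23.2)/203.2 = 20.6 kΩ.

V_th = 3.62 V, R_th = 20.6 kΩ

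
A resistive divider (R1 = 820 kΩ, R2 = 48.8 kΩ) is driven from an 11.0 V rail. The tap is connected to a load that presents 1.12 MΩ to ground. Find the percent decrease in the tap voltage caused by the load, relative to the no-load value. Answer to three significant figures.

3.95 %

The divider's output (Thévenin) resistance is R1‖R2 = 46.06 kΩ.
Fractional drop under load = R_th/(R_th + R_L) = 46.06 / (46.06 + 1120) = 0.03950.
So the output falls by 3.95 %.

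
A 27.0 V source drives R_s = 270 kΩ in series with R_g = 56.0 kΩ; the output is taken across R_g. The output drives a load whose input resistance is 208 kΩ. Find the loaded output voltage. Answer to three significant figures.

The load sits in parallel with R_g: R_g‖R_L = (56.0 × 208) / (56.0 + 208) = 44.12 kΩ.
V_out = 27.0 × 44.12 / (270 + 44.12) = 27.0 × 44.12/314.1 = 3.79 V.

V_out ≈ 3.79 V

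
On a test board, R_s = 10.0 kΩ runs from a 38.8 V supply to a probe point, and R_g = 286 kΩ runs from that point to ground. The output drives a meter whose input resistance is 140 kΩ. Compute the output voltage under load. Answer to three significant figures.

The load sits in parallel with R_g: R_g‖R_L = (286 × 140) / (286 + 140) = 93.99 kΩ.
V_out = 38.8 × 93.99 / (10.0 + 93.99) = 38.8 × 93.99/104.0 = 35.1 V.
(Unloaded it would have been 37.5 V.)

V_out ≈ 35.1 V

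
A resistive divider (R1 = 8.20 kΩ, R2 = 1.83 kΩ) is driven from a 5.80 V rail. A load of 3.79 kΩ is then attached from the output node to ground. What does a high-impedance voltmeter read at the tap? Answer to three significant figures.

V_out ≈ 0.759 V

The load sits in parallel with R2: R2‖R_L = (1.83 × 3.79) / (1.83 + 3.79) = 1.234 kΩ.
V_out = 5.80 × 1.234 / (8.20 + 1.234) = 5.80 × 1.234/9.434 = 0.759 V.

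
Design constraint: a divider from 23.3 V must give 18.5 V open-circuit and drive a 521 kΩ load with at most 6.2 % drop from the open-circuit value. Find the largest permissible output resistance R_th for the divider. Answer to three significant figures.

R_th ≤ 34.4 kΩ

Loading drop = R_th/(R_th + R_L) ≤ 0.0620, so R_th ≤ R_L · ε/(1−ε) = 521 kΩ × 0.0620/0.9380 = 34.4 kΩ.
(Any R1, R2 with R2/(R1+R2) = 0.794 and R1‖R2 ≤ 34.4 kΩ will meet the spec.)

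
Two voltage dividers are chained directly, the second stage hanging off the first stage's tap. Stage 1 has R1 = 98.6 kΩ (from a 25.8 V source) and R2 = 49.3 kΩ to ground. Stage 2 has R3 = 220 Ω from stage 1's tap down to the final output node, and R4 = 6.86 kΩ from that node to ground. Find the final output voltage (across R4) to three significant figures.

V_out ≈ 1.48 V

Stage 2 presents R3+R4 = 7080 Ω as a load on stage 1's tap.
Stage 1's lower leg becomes R2‖(R3+R4) = 6191 Ω, so V_mid = 25.8 × 6191/104800 = 1.524 V.
Stage 2 is itself unloaded: V_out = V_mid × R4/(R3+R4) = 1.524 × 6860/7080 = 1.48 V.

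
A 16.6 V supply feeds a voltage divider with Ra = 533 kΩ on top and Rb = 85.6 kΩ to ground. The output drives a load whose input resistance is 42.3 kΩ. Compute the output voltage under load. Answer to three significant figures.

The load sits in parallel with Rb: Rb‖R_L = (85.6 × 42.3) / (85.6 + 42.3) = 28.31 kΩ.
V_out = 16.6 × 28.31 / (533 + 28.31) = 16.6 × 28.31/561.3 = 0.837 V.
(Unloaded it would have been 2.30 V.)

V_out ≈ 0.837 V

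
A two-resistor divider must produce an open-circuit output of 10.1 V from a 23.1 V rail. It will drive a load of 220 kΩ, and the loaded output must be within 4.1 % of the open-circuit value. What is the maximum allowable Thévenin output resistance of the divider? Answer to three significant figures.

R_th ≤ 9.41 kΩ

Loading drop = R_th/(R_th + R_L) ≤ 0.0410, so R_th ≤ R_L · ε/(1−ε) = 220 kΩ × 0.0410/0.9590 = 9.41 kΩ.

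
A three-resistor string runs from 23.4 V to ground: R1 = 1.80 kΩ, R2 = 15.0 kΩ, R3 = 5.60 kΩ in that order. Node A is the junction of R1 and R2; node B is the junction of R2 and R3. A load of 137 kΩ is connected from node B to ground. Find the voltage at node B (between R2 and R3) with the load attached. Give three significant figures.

At node B, R3 is in parallel with the load: R3‖R_L = 5.380 kΩ.
Below node A the resistance is R2 + (R3‖R_L) = 20.38 kΩ, so V_A = 23.4 × 20.38/22.18 = 21.50 V.
Then V_B = V_A × (R3‖R_L)/(R2 + R3‖R_L) = 21.50 × 5.380/20.38 = 5.68 V.

V ≈ 5.68 V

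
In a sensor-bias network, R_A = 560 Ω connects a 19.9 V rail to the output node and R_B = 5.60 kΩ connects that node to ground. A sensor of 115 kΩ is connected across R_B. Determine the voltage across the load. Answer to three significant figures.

The load sits in parallel with R_B: R_B‖R_L = (5600 × 115000) / (5600 + 115000) = 5340 Ω.
V_out = 19.9 × 5340 / (560 + 5340) = 19.9 × 5340/5900 = 18.0 V.

V_out ≈ 18.0 V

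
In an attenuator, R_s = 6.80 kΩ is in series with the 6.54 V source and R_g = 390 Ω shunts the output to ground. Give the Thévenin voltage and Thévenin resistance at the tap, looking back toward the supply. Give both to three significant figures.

V_th = 0.355 V, R_th = 369 Ω

V_th is the open-circuit tap voltage: 6.54 × 390/(6800 + 390) = 0.355 V.
With the supply zeroed, R_s and R_g appear in parallel from the tap: R_th = R_s‖R_g = (6800 × 390)/7190 = 369 Ω.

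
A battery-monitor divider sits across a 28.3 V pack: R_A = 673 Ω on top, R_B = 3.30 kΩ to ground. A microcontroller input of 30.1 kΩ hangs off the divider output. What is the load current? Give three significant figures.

I_L ≈ 0.767 mA

R_B‖R_L = 2974 Ω; V_out = 28.3 × 2974/3647 = 23.08 V.
I_L = V_out / R_L = 23.08 / 30.1 kΩ = 0.767 mA.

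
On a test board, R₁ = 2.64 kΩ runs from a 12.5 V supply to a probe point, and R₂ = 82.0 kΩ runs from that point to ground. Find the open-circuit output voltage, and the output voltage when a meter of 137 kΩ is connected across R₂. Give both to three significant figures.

Open-circuit: V = 12.5 × 82.0/(2.64 + 82.0) = 12.1 V.
With the load, R₂ becomes R₂‖R_L = 51.30 kΩ, so V = 12.5 × 51.30/53.94 = 11.9 V.

Unloaded: 12.1 V; loaded: 11.9 V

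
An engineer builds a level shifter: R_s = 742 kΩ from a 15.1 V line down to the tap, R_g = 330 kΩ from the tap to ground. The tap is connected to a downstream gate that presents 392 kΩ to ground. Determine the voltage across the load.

V_out ≈ 2.94 V

The load sits in parallel with R_g: R_g‖R_L = (330 × 392) / (330 + 392) = 179.2 kΩ.
V_out = 15.1 × 179.2 / (742 + 179.2) = 15.1 × 179.2/921.2 = 2.94 V.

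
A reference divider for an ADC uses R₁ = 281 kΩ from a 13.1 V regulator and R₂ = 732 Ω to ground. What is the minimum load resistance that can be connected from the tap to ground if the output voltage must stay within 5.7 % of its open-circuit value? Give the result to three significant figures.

R_L(min) ≈ 12.1 kΩ

Output resistance R_th = R₁‖R₂ = (281000 × 732)/281700 = 730.1 Ω.
The fractional drop is R_th/(R_th + R_L); requiring this ≤ 0.0570 gives R_L ≥ R_th(1/0.0570 − 1) = 730.1 × 16.54 = 12.1 kΩ.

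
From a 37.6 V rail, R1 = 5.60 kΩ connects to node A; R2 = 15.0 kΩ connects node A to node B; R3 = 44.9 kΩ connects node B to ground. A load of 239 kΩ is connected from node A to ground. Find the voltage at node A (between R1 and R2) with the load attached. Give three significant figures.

Below node A the series string R2+R3 = 59.90 kΩ sits in parallel with the 239 kΩ load: 47.90 kΩ.
V_A = 37.6 × 47.90/(5.60 + 47.90) = 33.7 V.

V ≈ 33.7 V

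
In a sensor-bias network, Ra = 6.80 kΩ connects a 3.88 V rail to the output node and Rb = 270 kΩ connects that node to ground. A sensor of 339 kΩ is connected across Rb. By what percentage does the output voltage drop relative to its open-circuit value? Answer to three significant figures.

1.92 %

The divider's output (Thévenin) resistance is Ra‖Rb = 6.633 kΩ.
Fractional drop under load = R_th/(R_th + R_L) = 6.633 / (6.633 + 339) = 0.01919.
So the output falls by 1.92 %.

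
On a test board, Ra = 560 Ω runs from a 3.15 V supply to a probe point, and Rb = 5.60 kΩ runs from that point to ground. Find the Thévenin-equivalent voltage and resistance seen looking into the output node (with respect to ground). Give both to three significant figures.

V_th is the open-circuit tap voltage: 3.15 × 5600/(560 + 5600) = 2.86 V.
With the supply zeroed, Ra and Rb appear in parallel from the tap: R_th = Ra‖Rb = (560 × 5600)/6160 = 509 Ω.

V_th = 2.86 V, R_th = 509 Ω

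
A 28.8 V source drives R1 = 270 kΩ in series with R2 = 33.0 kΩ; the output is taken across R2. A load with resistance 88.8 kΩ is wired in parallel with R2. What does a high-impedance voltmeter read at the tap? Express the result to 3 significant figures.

V_out ≈ 2.36 V

The load sits in parallel with R2: R2‖R_L = (33.0 × 88.8) / (33.0 + 88.8) = 24.06 kΩ.
V_out = 28.8 × 24.06 / (270 + 24.06) = 28.8 × 24.06/294.1 = 2.36 V.
(Unloaded it would have been 3.14 V.)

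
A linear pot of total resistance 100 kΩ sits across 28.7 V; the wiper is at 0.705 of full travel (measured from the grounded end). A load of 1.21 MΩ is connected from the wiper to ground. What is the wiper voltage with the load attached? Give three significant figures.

V ≈ 19.9 V

The wiper splits the pot into (1−α)R = 29.50 kΩ above and αR = 70.50 kΩ below.
Lower section ‖ load = 66.62 kΩ.
V_wiper = 28.7 × 66.62/(29.50 + 66.62) = 19.9 V.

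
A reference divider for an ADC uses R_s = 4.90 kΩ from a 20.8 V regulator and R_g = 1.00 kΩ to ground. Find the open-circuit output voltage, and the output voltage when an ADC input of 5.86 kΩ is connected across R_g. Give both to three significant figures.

Open-circuit: V = 20.8 × 1.00/(4.90 + 1.00) = 3.53 V.
With the load, R_g becomes R_g‖R_L = 0.8542 kΩ, so V = 20.8 × 0.8542/5.754 = 3.09 V.

Unloaded: 3.53 V; loaded: 3.09 V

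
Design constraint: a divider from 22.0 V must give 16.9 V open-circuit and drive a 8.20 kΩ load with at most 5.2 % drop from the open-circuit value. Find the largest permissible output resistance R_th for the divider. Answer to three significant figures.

Loading drop = R_th/(R_th + R_L) ≤ 0.0520, so R_th ≤ R_L · ε/(1−ε) = 8.20 kΩ × 0.0520/0.9480 = 450 Ω.
(Any R1, R2 with R2/(R1+R2) = 0.768 and R1‖R2 ≤ 450 Ω will meet the spec.)

R_th ≤ 450 Ω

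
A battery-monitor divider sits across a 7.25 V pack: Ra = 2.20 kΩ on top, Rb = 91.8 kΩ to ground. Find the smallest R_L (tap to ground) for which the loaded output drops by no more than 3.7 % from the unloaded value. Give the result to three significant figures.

R_L(min) ≈ 55.9 kΩ

Output resistance R_th = Ra‖Rb = (2.20 × 91.8)/94.00 = 2.149 kΩ.
The fractional drop is R_th/(R_th + R_L); requiring this ≤ 0.0370 gives R_L ≥ R_th(1/0.0370 − 1) = 2.149 × 26.03 = 55.9 kΩ.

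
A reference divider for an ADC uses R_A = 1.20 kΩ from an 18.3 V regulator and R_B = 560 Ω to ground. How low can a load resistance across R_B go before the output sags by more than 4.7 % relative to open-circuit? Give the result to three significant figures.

R_L(min) ≈ 7.74 kΩ

Output resistance R_th = R_A‖R_B = (1200 × 560)/1760 = 381.8 Ω.
The fractional drop is R_th/(R_th + R_L); requiring this ≤ 0.0470 gives R_L ≥ R_th(1/0.0470 − 1) = 381.8 × 20.28 = 7.74 kΩ.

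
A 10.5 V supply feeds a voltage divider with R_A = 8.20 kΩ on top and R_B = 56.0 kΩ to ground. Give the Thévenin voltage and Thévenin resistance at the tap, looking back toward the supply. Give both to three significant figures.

V_th is the open-circuit tap voltage: 10.5 × 56.0/(8.20 + 56.0) = 9.16 V.
With the supply zeroed, R_A and R_B appear in parallel from the tap: R_th = R_A‖R_B = (8.20 × 56.0)/64.20 = 7.15 kΩ.

V_th = 9.16 V, R_th = 7.15 kΩ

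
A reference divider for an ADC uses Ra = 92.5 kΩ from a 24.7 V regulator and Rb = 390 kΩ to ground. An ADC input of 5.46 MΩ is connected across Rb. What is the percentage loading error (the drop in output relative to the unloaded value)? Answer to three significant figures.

1.35 %

The divider's output (Thévenin) resistance is Ra‖Rb = 74.77 kΩ.
Fractional drop under load = R_th/(R_th + R_L) = 74.77 / (74.77 + 5460) = 0.01351.
So the output falls by 1.35 %.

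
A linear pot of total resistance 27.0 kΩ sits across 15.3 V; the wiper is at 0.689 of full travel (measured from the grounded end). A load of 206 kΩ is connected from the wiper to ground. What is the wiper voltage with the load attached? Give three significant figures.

V ≈ 10.3 V

The wiper splits the pot into (1−α)R = 8.397 kΩ above and αR = 18.60 kΩ below.
Lower section ‖ load = 17.06 kΩ.
V_wiper = 15.3 × 17.06/(8.397 + 17.06) = 10.3 V.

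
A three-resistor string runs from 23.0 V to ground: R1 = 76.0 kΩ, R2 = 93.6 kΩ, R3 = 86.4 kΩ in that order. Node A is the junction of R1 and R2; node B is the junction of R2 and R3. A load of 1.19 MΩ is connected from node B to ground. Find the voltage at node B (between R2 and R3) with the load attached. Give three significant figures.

At node B, R3 is in parallel with the load: R3‖R_L = 80.55 kΩ.
Below node A the resistance is R2 + (R3‖R_L) = 174.2 kΩ, so V_A = 23.0 × 174.2/250.2 = 16.01 V.
Then V_B = V_A × (R3‖R_L)/(R2 + R3‖R_L) = 16.01 × 80.55/174.2 = 7.41 V.

V ≈ 7.41 V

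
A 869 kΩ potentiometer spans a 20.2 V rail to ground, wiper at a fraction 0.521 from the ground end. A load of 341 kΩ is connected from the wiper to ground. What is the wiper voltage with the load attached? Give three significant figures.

V ≈ 6.43 V

The wiper splits the pot into (1−α)R = 416.3 kΩ above and αR = 452.7 kΩ below.
Lower section ‖ load = 194.5 kΩ.
V_wiper = 20.2 × 194.5/(416.3 + 194.5) = 6.43 V.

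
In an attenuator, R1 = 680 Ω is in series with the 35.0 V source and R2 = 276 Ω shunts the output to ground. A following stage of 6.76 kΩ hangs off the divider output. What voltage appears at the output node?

V_out ≈ 9.82 V

The load sits in parallel with R2: R2‖R_L = (276 × 6760) / (276 + 6760) = 265.2 Ω.
V_out = 35.0 × 265.2 / (680 + 265.2) = 35.0 × 265.2/945.2 = 9.82 V.
(Unloaded it would have been 10.1 V.)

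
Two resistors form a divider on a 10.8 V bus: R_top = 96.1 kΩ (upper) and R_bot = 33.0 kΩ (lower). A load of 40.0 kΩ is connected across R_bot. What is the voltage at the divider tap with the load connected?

V_out ≈ 1.71 V

The load sits in parallel with R_bot: R_bot‖R_L = (33.0 × 40.0) / (33.0 + 40.0) = 18.08 kΩ.
V_out = 10.8 × 18.08 / (96.1 + 18.08) = 10.8 × 18.08/114.2 = 1.71 V.
(Unloaded it would have been 2.76 V.)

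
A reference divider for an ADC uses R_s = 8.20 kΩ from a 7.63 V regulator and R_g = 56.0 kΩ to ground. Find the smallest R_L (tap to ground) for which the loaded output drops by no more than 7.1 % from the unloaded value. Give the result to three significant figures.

Output resistance R_th = R_s‖R_g = (8.20 × 56.0)/64.20 = 7.153 kΩ.
The fractional drop is R_th/(R_th + R_L); requiring this ≤ 0.0710 gives R_L ≥ R_th(1/0.0710 − 1) = 7.153 × 13.08 = 93.6 kΩ.

R_L(min) ≈ 93.6 kΩ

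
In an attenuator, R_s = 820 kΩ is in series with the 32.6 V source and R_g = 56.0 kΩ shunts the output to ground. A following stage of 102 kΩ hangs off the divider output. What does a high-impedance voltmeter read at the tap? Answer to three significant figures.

V_out ≈ 1.38 V

The load sits in parallel with R_g: R_g‖R_L = (56.0 × 102) / (56.0 + 102) = 36.15 kΩ.
V_out = 32.6 × 36.15 / (820 + 36.15) = 32.6 × 36.15/856.2 = 1.38 V.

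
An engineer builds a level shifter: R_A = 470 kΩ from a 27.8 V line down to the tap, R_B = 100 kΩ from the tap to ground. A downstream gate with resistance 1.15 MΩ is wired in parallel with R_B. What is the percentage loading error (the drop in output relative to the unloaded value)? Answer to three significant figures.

6.69 %

The divider's output (Thévenin) resistance is R_A‖R_B = 82.46 kΩ.
Fractional drop under load = R_th/(R_th + R_L) = 82.46 / (82.46 + 1150) = 0.06690.
So the output falls by 6.69 %.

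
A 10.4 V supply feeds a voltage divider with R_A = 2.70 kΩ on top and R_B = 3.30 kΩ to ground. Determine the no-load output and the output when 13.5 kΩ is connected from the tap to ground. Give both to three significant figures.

Unloaded: 5.72 V; loaded: 5.15 V

Open-circuit: V = 10.4 × 3.30/(2.70 + 3.30) = 5.72 V.
With the load, R_B becomes R_B‖R_L = 2.652 kΩ, so V = 10.4 × 2.652/5.352 = 5.15 V.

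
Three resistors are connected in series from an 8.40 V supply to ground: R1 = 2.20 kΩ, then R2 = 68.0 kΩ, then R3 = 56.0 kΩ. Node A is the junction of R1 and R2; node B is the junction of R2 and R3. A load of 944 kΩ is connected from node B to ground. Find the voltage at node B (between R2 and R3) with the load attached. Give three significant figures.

At node B, R3 is in parallel with the load: R3‖R_L = 52.86 kΩ.
Below node A the resistance is R2 + (R3‖R_L) = 120.9 kΩ, so V_A = 8.40 × 120.9/123.1 = 8.250 V.
Then V_B = V_A × (R3‖R_L)/(R2 + R3‖R_L) = 8.250 × 52.86/120.9 = 3.61 V.

V ≈ 3.61 V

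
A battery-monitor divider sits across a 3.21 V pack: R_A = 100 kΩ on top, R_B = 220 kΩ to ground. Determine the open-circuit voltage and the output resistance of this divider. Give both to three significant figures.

V_th = 2.21 V, R_th = 68.8 kΩ

V_th is the open-circuit tap voltage: 3.21 × 220/(100 + 220) = 2.21 V.
With the supply zeroed, R_A and R_B appear in parallel from the tap: R_th = R_A‖R_B = (100 × 220)/320.0 = 68.8 kΩ.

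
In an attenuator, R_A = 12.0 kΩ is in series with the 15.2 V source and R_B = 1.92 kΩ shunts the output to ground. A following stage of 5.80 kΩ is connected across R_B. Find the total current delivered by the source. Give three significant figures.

I ≈ 1.13 mA

R_B‖R_L = 1.442 kΩ, so the source sees R_A + R_B‖R_L = 13.44 kΩ.
I = 15.2 V / 13.44 kΩ = 1.13 mA.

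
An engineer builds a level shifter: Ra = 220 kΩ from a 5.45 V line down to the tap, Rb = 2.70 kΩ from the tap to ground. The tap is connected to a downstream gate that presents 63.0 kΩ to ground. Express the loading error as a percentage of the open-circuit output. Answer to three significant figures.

The divider's output (Thévenin) resistance is Ra‖Rb = 2.667 kΩ.
Fractional drop under load = R_th/(R_th + R_L) = 2.667 / (2.667 + 63.0) = 0.04062.
So the output falls by 4.06 %.

4.06 %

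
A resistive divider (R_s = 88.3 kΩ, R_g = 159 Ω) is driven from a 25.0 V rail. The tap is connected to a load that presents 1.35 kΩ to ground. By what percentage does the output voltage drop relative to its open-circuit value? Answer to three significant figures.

10.5 %

Unloaded V = 25.0 × 159/88460 = 0.044936 V.
Loaded: R_g‖R_L = 142.2 Ω, giving V = 25.0 × 142.2/88440 = 0.040209 V.
Drop = (0.044936 − 0.040209) / 0.044936 = 10.5 %.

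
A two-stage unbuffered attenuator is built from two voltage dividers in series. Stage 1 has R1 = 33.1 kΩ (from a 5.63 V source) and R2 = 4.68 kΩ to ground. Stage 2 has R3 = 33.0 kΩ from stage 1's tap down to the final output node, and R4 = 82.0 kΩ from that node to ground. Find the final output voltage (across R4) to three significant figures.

V_out ≈ 0.480 V

Stage 2 presents R3+R4 = 115.0 kΩ as a load on stage 1's tap.
Stage 1's lower leg becomes R2‖(R3+R4) = 4.497 kΩ, so V_mid = 5.63 × 4.497/37.60 = 0.6734 V.
Stage 2 is itself unloaded: V_out = V_mid × R4/(R3+R4) = 0.6734 × 82.0/115.0 = 0.480 V.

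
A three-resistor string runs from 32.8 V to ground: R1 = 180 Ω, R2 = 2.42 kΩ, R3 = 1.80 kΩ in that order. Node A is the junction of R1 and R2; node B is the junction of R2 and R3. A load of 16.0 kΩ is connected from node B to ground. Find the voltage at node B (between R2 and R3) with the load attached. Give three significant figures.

At node B, R3 is in parallel with the load: R3‖R_L = 1618 Ω.
Below node A the resistance is R2 + (R3‖R_L) = 4038 Ω, so V_A = 32.8 × 4038/4218 = 31.40 V.
Then V_B = V_A × (R3‖R_L)/(R2 + R3‖R_L) = 31.40 × 1618/4038 = 12.6 V.

V ≈ 12.6 V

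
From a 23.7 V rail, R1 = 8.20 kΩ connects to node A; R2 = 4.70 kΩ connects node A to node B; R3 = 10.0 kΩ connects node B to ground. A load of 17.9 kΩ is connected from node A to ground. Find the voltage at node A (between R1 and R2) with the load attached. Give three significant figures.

Below node A the series string R2+R3 = 14.70 kΩ sits in parallel with the 17.9 kΩ load: 8.071 kΩ.
V_A = 23.7 × 8.071/(8.20 + 8.071) = 11.8 V.

V ≈ 11.8 V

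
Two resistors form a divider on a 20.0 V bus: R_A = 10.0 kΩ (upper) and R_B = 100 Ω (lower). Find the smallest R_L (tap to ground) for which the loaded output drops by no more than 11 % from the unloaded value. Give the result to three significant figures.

Output resistance R_th = R_A‖R_B = (10000 × 100)/10100 = 99.01 Ω.
The fractional drop is R_th/(R_th + R_L); requiring this ≤ 0.110 gives R_L ≥ R_th(1/0.110 − 1) = 99.01 × 8.091 = 801 Ω.

R_L(min) ≈ 801 Ω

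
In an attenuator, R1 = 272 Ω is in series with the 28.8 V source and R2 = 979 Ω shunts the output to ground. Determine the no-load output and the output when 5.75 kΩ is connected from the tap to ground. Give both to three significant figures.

Unloaded: 22.5 V; loaded: 21.7 V

Open-circuit: V = 28.8 × 979/(272 + 979) = 22.5 V.
With the load, R2 becomes R2‖R_L = 836.6 Ω, so V = 28.8 × 836.6/1109 = 21.7 V.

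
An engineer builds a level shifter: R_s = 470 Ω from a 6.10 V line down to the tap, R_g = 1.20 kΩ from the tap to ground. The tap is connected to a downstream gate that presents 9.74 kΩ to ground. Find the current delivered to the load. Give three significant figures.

R_g‖R_L = 1068 Ω; V_out = 6.10 × 1068/1538 = 4.236 V.
I_L = V_out / R_L = 4.236 / 9.74 kΩ = 0.435 mA.

I_L ≈ 0.435 mA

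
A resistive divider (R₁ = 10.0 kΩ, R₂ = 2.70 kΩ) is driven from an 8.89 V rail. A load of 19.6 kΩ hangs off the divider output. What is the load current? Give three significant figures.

I_L ≈ 0.0870 mA

R₂‖R_L = 2.373 kΩ; V_out = 8.89 × 2.373/12.37 = 1.705 V.
I_L = V_out / R_L = 1.705 / 19.6 kΩ = 0.0870 mA.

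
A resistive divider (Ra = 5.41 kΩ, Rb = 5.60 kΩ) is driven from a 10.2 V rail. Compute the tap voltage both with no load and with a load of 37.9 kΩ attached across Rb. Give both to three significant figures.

Open-circuit: V = 10.2 × 5.60/(5.41 + 5.60) = 5.19 V.
With the load, Rb becomes Rb‖R_L = 4.879 kΩ, so V = 10.2 × 4.879/10.29 = 4.84 V.

Unloaded: 5.19 V; loaded: 4.84 V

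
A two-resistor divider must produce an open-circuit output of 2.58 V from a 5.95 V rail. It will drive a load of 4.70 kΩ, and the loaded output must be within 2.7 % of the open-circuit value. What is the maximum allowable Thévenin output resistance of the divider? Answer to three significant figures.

R_th ≤ 130 Ω

Loading drop = R_th/(R_th + R_L) ≤ 0.0270, so R_th ≤ R_L · ε/(1−ε) = 4.70 kΩ × 0.0270/0.9730 = 130 Ω.
(Any R1, R2 with R2/(R1+R2) = 0.434 and R1‖R2 ≤ 130 Ω will meet the spec.)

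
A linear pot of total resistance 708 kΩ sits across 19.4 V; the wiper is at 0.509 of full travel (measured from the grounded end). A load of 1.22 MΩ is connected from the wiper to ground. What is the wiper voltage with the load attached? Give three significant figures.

The wiper splits the pot into (1−α)R = 347.6 kΩ above and αR = 360.4 kΩ below.
Lower section ‖ load = 278.2 kΩ.
V_wiper = 19.4 × 278.2/(347.6 + 278.2) = 8.62 V.

V ≈ 8.62 V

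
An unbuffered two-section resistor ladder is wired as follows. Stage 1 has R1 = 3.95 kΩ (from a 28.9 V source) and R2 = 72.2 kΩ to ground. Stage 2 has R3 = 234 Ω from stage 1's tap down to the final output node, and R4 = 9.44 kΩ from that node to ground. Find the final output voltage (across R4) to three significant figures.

V_out ≈ 19.3 V

Stage 2 presents R3+R4 = 9674 Ω as a load on stage 1's tap.
Stage 1's lower leg becomes R2‖(R3+R4) = 8531 Ω, so V_mid = 28.9 × 8531/12480 = 19.75 V.
Stage 2 is itself unloaded: V_out = V_mid × R4/(R3+R4) = 19.75 × 9440/9674 = 19.3 V.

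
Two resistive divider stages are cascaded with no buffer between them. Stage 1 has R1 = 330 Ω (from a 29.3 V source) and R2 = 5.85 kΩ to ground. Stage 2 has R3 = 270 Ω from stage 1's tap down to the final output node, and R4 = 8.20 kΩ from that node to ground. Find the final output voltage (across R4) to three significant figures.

Stage 2 presents R3+R4 = 8470 Ω as a load on stage 1's tap.
Stage 1's lower leg becomes R2‖(R3+R4) = 3460 Ω, so V_mid = 29.3 × 3460/3790 = 26.75 V.
Stage 2 is itself unloaded: V_out = V_mid × R4/(R3+R4) = 26.75 × 8200/8470 = 25.9 V.

V_out ≈ 25.9 V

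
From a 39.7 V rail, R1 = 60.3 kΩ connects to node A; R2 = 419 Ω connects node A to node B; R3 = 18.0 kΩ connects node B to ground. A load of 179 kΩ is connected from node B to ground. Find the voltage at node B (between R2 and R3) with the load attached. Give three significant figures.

At node B, R3 is in parallel with the load: R3‖R_L = 16360 Ω.
Below node A the resistance is R2 + (R3‖R_L) = 16770 Ω, so V_A = 39.7 × 16770/77070 = 8.640 V.
Then V_B = V_A × (R3‖R_L)/(R2 + R3‖R_L) = 8.640 × 16360/16770 = 8.42 V.

V ≈ 8.42 V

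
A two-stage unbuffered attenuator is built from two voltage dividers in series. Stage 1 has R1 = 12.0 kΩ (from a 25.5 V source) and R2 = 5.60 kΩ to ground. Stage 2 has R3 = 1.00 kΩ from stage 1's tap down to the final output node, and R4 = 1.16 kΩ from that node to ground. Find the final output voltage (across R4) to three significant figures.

V_out ≈ 1.57 V

Stage 2 presents R3+R4 = 2.160 kΩ as a load on stage 1's tap.
Stage 1's lower leg becomes R2‖(R3+R4) = 1.559 kΩ, so V_mid = 25.5 × 1.559/13.56 = 2.932 V.
Stage 2 is itself unloaded: V_out = V_mid × R4/(R3+R4) = 2.932 × 1.16/2.160 = 1.57 V.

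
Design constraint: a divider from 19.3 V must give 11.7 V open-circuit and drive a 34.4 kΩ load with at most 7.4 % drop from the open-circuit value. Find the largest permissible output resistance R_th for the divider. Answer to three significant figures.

R_th ≤ 2.75 kΩ

Loading drop = R_th/(R_th + R_L) ≤ 0.0740, so R_th ≤ R_L · ε/(1−ε) = 34.4 kΩ × 0.0740/0.9260 = 2.75 kΩ.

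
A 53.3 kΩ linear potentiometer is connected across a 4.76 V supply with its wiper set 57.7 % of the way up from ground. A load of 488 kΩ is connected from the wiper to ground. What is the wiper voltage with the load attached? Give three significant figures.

The wiper splits the pot into (1−α)R = 22.55 kΩ above and αR = 30.75 kΩ below.
Lower section ‖ load = 28.93 kΩ.
V_wiper = 4.76 × 28.93/(22.55 + 28.93) = 2.68 V.

V ≈ 2.68 V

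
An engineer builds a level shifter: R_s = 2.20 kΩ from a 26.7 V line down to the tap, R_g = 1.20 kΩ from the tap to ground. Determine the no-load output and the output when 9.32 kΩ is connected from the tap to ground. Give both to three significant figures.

Open-circuit: V = 26.7 × 1.20/(2.20 + 1.20) = 9.42 V.
With the load, R_g becomes R_g‖R_L = 1.063 kΩ, so V = 26.7 × 1.063/3.263 = 8.70 V.

Unloaded: 9.42 V; loaded: 8.70 V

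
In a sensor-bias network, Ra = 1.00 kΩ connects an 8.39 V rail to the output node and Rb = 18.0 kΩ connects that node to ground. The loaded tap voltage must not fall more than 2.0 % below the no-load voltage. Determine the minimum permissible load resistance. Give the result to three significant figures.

R_L(min) ≈ 46.4 kΩ

Output resistance R_th = Ra‖Rb = (1000 × 18000)/19000 = 947.4 Ω.
The fractional drop is R_th/(R_th + R_L); requiring this ≤ 0.0200 gives R_L ≥ R_th(1/0.0200 − 1) = 947.4 × 49.00 = 46.4 kΩ.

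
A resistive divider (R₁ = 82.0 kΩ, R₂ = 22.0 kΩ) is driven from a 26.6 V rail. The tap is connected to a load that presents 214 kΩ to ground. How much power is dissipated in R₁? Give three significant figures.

P ≈ 5.58 mW

Total resistance from the source is R₁ + (R₂‖R_L) = 101.9 kΩ, so I = 26.6/101.9 kΩ = 0.2609 mA.
P = I²·R₁ = (0.2609 mA)² × 82.0 kΩ = 5.58 mW.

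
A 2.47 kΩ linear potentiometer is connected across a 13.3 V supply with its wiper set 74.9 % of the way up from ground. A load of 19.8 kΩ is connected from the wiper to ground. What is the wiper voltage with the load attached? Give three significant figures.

V ≈ 9.73 V

The wiper splits the pot into (1−α)R = 620.0 Ω above and αR = 1850 Ω below.
Lower section ‖ load = 1692 Ω.
V_wiper = 13.3 × 1692/(620.0 + 1692) = 9.73 V.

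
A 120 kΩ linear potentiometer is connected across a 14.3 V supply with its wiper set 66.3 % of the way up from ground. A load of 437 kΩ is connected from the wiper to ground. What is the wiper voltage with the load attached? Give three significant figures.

V ≈ 8.93 V

The wiper splits the pot into (1−α)R = 40.44 kΩ above and αR = 79.56 kΩ below.
Lower section ‖ load = 67.31 kΩ.
V_wiper = 14.3 × 67.31/(40.44 + 67.31) = 8.93 V.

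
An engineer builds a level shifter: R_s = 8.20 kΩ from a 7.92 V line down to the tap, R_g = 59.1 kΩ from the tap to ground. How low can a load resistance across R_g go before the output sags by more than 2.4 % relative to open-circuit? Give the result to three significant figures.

Output resistance R_th = R_s‖R_g = (8.20 × 59.1)/67.30 = 7.201 kΩ.
The fractional drop is R_th/(R_th + R_L); requiring this ≤ 0.0240 gives R_L ≥ R_th(1/0.0240 − 1) = 7.201 × 40.67 = 293 kΩ.

R_L(min) ≈ 293 kΩ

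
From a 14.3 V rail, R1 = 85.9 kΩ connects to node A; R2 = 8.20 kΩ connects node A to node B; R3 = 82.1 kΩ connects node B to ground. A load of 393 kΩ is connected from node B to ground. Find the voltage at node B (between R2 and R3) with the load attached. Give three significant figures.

At node B, R3 is in parallel with the load: R3‖R_L = 67.91 kΩ.
Below node A the resistance is R2 + (R3‖R_L) = 76.11 kΩ, so V_A = 14.3 × 76.11/162.0 = 6.718 V.
Then V_B = V_A × (R3‖R_L)/(R2 + R3‖R_L) = 6.718 × 67.91/76.11 = 5.99 V.

V ≈ 5.99 V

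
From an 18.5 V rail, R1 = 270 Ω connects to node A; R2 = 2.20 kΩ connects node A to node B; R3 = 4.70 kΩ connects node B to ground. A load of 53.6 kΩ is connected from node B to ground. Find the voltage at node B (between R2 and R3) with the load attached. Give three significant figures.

At node B, R3 is in parallel with the load: R3‖R_L = 4321 Ω.
Below node A the resistance is R2 + (R3‖R_L) = 6521 Ω, so V_A = 18.5 × 6521/6791 = 17.76 V.
Then V_B = V_A × (R3‖R_L)/(R2 + R3‖R_L) = 17.76 × 4321/6521 = 11.8 V.

V ≈ 11.8 V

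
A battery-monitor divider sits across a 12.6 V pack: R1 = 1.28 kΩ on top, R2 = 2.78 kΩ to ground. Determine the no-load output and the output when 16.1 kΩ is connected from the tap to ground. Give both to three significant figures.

Open-circuit: V = 12.6 × 2.78/(1.28 + 2.78) = 8.63 V.
With the load, R2 becomes R2‖R_L = 2.371 kΩ, so V = 12.6 × 2.371/3.651 = 8.18 V.

Unloaded: 8.63 V; loaded: 8.18 V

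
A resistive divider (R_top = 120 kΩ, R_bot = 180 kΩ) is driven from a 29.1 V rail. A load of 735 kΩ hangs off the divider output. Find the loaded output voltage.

V_out ≈ 15.9 V

The load sits in parallel with R_bot: R_bot‖R_L = (180 × 735) / (180 + 735) = 144.6 kΩ.
V_out = 29.1 × 144.6 / (120 + 144.6) = 29.1 × 144.6/264.6 = 15.9 V.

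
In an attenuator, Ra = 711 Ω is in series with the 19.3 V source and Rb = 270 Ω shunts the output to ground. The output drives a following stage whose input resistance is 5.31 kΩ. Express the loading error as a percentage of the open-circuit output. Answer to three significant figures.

The divider's output (Thévenin) resistance is Ra‖Rb = 195.7 Ω.
Fractional drop under load = R_th/(R_th + R_L) = 195.7 / (195.7 + 5310) = 0.03554.
So the output falls by 3.55 %.

3.55 %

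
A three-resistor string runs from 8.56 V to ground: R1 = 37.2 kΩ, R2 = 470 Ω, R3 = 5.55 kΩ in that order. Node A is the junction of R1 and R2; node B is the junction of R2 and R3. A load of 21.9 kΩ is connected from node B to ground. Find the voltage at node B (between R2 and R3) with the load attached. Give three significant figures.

At node B, R3 is in parallel with the load: R3‖R_L = 4428 Ω.
Below node A the resistance is R2 + (R3‖R_L) = 4898 Ω, so V_A = 8.56 × 4898/42100 = 0.9959 V.
Then V_B = V_A × (R3‖R_L)/(R2 + R3‖R_L) = 0.9959 × 4428/4898 = 0.900 V.

V ≈ 0.900 V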